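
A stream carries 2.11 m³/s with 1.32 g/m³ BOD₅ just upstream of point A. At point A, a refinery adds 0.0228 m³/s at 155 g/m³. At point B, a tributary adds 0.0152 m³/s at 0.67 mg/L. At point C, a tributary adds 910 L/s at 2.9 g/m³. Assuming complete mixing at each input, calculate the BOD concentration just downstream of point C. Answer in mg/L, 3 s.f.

After input A: C = (2.11·1.32 + 0.0228·155) / 2.133 = 2.963 mg/L.
After input B: C = (2.133·2.963 + 0.0152·0.67) / 2.148 = 2.947 mg/L.
910 L/s = 0.91 m³/s.
After input C: C = (2.148·2.947 + 0.91·2.9) / 3.058 = 2.933 mg/L.

2.93 mg/L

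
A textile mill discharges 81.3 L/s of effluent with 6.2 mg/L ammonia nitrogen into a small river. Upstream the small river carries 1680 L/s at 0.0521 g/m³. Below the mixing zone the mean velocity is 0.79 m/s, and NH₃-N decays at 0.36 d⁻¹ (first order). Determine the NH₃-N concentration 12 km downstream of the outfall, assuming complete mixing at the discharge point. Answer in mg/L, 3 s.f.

0.315 mg/L

81.3 L/s = 0.0813 m³/s.
1680 L/s = 1.68 m³/s.
After complete mixing, C₀ = (0.0813·6.2 + 1.68·0.0521) / 1.761 = 0.3359 mg/L.
Travel time t = 1.2e+04 m / 0.79 m/s = 1.519e+04 s = 0.1758 d.
C = 0.3359·exp(−0.36·0.1758) = 0.3359·0.9387 = 0.3153 mg/L.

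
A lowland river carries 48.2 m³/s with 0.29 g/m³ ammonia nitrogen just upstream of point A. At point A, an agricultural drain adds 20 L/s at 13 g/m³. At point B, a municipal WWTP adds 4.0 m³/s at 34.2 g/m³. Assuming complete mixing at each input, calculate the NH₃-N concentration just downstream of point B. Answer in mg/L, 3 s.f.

20 L/s = 0.02 m³/s.
After input A: C = (48.2·0.29 + 0.02·13) / 48.22 = 0.2953 mg/L.
After input B: C = (48.22·0.2953 + 4·34.2) / 52.22 = 2.892 mg/L.

2.89 mg/L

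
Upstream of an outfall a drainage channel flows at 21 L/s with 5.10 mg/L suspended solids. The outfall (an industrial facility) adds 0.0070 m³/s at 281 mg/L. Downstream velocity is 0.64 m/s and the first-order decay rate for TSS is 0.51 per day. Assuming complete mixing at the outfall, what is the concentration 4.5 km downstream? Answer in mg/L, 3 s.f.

21 L/s = 0.021 m³/s.
After complete mixing, C₀ = (0.007·281 + 0.021·5.1) / 0.028 = 74.08 mg/L.
Travel time t = 4500 m / 0.64 m/s = 7031 s = 0.08138 d.
C = 74.08·exp(−0.51·0.08138) = 74.08·0.9593 = 71.06 mg/L.

71.1 mg/L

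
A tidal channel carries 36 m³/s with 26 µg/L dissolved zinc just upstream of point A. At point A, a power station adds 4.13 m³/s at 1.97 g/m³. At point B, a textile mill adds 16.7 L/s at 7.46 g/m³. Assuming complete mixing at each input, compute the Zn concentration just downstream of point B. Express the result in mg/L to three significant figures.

26 µg/L = 0.026 mg/L.
After input A: C = (36·0.026 + 4.13·1.97) / 40.13 = 0.2261 mg/L.
16.7 L/s = 0.0167 m³/s.
After input B: C = (40.13·0.2261 + 0.0167·7.46) / 40.15 = 0.2291 mg/L.

0.229 mg/L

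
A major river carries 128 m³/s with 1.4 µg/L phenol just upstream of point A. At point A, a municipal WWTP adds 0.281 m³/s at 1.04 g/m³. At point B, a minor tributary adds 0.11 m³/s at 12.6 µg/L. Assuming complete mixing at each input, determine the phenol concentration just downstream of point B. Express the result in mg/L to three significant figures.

0.00368 mg/L

1.4 µg/L = 0.0014 mg/L.
After input A: C = (128·0.0014 + 0.281·1.04) / 128.3 = 0.003675 mg/L.
12.6 µg/L = 0.0126 mg/L.
After input B: C = (128.3·0.003675 + 0.11·0.0126) / 128.4 = 0.003683 mg/L.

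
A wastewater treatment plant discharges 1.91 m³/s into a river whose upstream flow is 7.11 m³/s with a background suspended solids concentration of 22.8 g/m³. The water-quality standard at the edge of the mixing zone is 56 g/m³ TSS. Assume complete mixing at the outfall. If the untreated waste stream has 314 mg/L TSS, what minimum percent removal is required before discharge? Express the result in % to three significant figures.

Mass balance: 56·9.02 = 1.91·Cₑ + 7.11·22.8.
Cₑ = (505.1 − 162.1) / 1.91 = 179.6 mg/L.
Required removal = 1 − 179.6/314 = 42.81 %.

42.8 %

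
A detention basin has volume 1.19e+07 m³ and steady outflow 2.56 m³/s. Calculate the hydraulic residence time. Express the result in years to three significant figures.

Q = 2.56 m³/s × 3.156e+07 s/yr = 8.079e+07 m³/yr.
Hydraulic residence time τ = V/Q = 1.19e+07/8.079e+07 = 0.1473 yr.

0.147 yr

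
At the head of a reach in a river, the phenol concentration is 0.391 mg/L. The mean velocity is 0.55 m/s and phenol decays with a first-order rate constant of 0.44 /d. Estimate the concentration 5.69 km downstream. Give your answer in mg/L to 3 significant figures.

0.371 mg/L

Travel time t = 5.69 km / 0.55 m/s = 5690/0.55 = 1.035e+04 s = 0.1197 d.
First-order decay: C = 0.391·exp(−0.44·0.1197) = 0.391·0.9487 = 0.3709 mg/L.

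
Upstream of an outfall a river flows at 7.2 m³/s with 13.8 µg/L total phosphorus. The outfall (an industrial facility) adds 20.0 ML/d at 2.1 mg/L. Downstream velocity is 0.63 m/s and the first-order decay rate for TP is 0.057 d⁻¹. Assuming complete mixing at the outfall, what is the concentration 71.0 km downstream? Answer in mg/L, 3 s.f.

0.0731 mg/L

20.0 ML/d = 0.2315 m³/s.
13.8 µg/L = 0.0138 mg/L.
After complete mixing, C₀ = (0.2315·2.1 + 7.2·0.0138) / 7.431 = 0.07878 mg/L.
Travel time t = 7.1e+04 m / 0.63 m/s = 1.127e+05 s = 1.304 d.
C = 0.07878·exp(−0.057·1.304) = 0.07878·0.9283 = 0.07314 mg/L.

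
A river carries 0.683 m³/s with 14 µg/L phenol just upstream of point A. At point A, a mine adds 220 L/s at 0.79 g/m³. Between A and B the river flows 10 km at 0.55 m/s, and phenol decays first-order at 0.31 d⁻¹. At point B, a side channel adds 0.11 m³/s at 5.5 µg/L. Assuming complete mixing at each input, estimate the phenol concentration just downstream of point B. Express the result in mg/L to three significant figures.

0.170 mg/L

14 µg/L = 0.014 mg/L.
220 L/s = 0.22 m³/s.
After input A: C = (0.683·0.014 + 0.22·0.79) / 0.903 = 0.2031 mg/L.
Over the 10 km reach to input B (t = 1.818e+04 s = 0.2104 d), decay gives C = 0.2031·exp(−0.31·0.2104) = 0.1902 mg/L.
5.5 µg/L = 0.0055 mg/L.
After input B: C = (0.903·0.1902 + 0.11·0.0055) / 1.013 = 0.1702 mg/L.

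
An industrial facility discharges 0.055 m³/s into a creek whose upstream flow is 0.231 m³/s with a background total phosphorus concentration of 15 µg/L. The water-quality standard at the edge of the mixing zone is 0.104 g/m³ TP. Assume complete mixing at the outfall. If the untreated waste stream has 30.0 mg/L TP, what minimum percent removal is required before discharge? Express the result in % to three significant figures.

98.4 %

15 µg/L = 0.015 mg/L.
Mass balance: 0.104·0.286 = 0.055·Cₑ + 0.231·0.015.
Cₑ = (0.02974 − 0.003465) / 0.055 = 0.4778 mg/L.
Required removal = 1 − 0.4778/30.0 = 98.41 %.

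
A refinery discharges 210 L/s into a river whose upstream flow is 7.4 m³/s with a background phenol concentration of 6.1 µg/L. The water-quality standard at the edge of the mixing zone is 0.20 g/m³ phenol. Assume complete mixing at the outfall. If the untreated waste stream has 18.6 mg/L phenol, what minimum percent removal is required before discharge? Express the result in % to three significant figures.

210 L/s = 0.21 m³/s.
6.1 µg/L = 0.0061 mg/L.
Mass balance: 0.2·7.61 = 0.21·Cₑ + 7.4·0.0061.
Cₑ = (1.522 − 0.04514) / 0.21 = 7.033 mg/L.
Required removal = 1 − 7.033/18.6 = 62.19 %.

62.2 %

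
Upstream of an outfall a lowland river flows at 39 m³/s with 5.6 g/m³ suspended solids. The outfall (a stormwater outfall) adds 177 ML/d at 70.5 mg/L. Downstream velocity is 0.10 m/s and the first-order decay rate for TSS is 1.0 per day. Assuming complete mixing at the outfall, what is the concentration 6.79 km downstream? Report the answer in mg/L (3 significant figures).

4.03 mg/L

177 ML/d = 2.049 m³/s.
After complete mixing, C₀ = (2.049·70.5 + 39·5.6) / 41.05 = 8.839 mg/L.
Travel time t = 6790 m / 0.10 m/s = 6.79e+04 s = 0.7859 d.
C = 8.839·exp(−1.0·0.7859) = 8.839·0.4557 = 4.028 mg/L.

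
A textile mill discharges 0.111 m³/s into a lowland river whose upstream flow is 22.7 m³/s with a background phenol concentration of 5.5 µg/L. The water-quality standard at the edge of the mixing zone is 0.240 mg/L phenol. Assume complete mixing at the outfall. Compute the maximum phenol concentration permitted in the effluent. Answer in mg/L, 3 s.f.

5.5 µg/L = 0.0055 mg/L.
Mass balance: 0.24·22.81 = 0.111·Cₑ + 22.7·0.0055.
Cₑ = (5.475 − 0.1248) / 0.111 = 48.2 mg/L.

48.2 mg/L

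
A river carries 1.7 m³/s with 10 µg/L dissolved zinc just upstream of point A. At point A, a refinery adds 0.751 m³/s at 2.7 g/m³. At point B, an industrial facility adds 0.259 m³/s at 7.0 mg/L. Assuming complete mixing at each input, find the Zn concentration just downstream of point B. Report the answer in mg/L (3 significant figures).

1.42 mg/L

10 µg/L = 0.01 mg/L.
After input A: C = (1.7·0.01 + 0.751·2.7) / 2.451 = 0.8342 mg/L.
After input B: C = (2.451·0.8342 + 0.259·7) / 2.71 = 1.424 mg/L.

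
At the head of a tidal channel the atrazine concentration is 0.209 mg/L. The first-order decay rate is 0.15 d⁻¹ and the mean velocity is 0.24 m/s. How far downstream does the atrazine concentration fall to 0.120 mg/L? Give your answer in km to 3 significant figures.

76.7 km

From C = C₀·e^(−kt), t = ln(C₀/C)/k = ln(0.209/0.120)/0.15 = 0.5548/0.15 = 3.699 d.
Distance = v·t = 0.24 m/s × 3.196e+05 s = 7.67e+04 m = 76.7 km.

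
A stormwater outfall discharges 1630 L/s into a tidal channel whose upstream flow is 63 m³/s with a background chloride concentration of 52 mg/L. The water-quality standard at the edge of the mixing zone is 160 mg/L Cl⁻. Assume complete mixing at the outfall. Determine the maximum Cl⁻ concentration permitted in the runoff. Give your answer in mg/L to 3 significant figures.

1630 L/s = 1.63 m³/s.
Mass balance: 160·64.63 = 1.63·Cₑ + 63·52.
Cₑ = (1.034e+04 − 3276) / 1.63 = 4334 mg/L.

4330 mg/L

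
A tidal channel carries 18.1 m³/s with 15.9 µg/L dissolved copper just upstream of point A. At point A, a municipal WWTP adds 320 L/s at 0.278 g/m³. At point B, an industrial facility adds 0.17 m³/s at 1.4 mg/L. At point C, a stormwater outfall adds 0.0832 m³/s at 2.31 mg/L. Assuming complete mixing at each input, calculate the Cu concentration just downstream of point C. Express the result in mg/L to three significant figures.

15.9 µg/L = 0.0159 mg/L.
320 L/s = 0.32 m³/s.
After input A: C = (18.1·0.0159 + 0.32·0.278) / 18.42 = 0.02045 mg/L.
After input B: C = (18.42·0.02045 + 0.17·1.4) / 18.59 = 0.03307 mg/L.
After input C: C = (18.59·0.03307 + 0.0832·2.31) / 18.67 = 0.04321 mg/L.

0.0432 mg/L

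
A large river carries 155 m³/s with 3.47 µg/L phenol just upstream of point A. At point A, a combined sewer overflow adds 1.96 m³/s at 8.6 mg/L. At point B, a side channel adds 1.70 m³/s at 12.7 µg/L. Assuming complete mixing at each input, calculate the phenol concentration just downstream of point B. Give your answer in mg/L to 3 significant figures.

0.110 mg/L

3.47 µg/L = 0.00347 mg/L.
After input A: C = (155·0.00347 + 1.96·8.6) / 157 = 0.1108 mg/L.
12.7 µg/L = 0.0127 mg/L.
After input B: C = (157·0.1108 + 1.7·0.0127) / 158.7 = 0.1098 mg/L.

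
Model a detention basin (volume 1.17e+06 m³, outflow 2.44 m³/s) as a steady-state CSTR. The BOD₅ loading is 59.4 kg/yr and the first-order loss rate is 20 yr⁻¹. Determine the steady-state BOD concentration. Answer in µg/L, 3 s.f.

Outflow Q = 2.44 m³/s × 3.156e+07 s/yr = 7.7e+07 m³/yr.
Steady-state CSTR mass balance: W = Q·C + k·V·C, so C = W/(Q + kV).
Q + kV = 7.7e+07 + 20·1.17e+06 = 1.004e+08 m³/yr.
C = 59.4/1.004e+08 = 5.916e-07 kg/m³ = 0.0005916 mg/L = 0.5916 µg/L.

0.592 µg/L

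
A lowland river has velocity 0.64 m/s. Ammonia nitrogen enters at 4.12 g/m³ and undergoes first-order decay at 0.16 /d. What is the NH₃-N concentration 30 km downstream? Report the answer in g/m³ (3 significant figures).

Travel time t = 30 km / 0.64 m/s = 3e+04/0.64 = 4.688e+04 s = 0.5425 d.
First-order decay: C = 4.12·exp(−0.16·0.5425) = 4.12·0.9169 = 3.777 g/m³.

3.78 g/m³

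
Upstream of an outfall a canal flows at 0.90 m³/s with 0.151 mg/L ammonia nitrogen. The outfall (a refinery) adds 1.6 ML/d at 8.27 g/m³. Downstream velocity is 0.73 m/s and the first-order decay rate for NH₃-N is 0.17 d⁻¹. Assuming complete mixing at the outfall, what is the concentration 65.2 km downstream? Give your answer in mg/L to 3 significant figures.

1.6 ML/d = 0.01852 m³/s.
After complete mixing, C₀ = (0.01852·8.27 + 0.9·0.151) / 0.9185 = 0.3147 mg/L.
Travel time t = 6.52e+04 m / 0.73 m/s = 8.932e+04 s = 1.034 d.
C = 0.3147·exp(−0.17·1.034) = 0.3147·0.8388 = 0.264 mg/L.

0.264 mg/L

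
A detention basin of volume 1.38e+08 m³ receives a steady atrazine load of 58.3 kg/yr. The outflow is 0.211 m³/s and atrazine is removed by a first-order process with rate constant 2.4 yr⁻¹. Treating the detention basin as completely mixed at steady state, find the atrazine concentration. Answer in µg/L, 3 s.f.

0.173 µg/L

Outflow Q = 0.211 m³/s × 3.156e+07 s/yr = 6.659e+06 m³/yr.
Steady-state CSTR mass balance: W = Q·C + k·V·C, so C = W/(Q + kV).
Q + kV = 6.659e+06 + 2.4·1.38e+08 = 3.379e+08 m³/yr.
C = 58.3/3.379e+08 = 1.726e-07 kg/m³ = 0.0001726 mg/L = 0.1726 µg/L.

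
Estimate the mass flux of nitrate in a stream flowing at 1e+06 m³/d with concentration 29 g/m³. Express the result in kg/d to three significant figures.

1e+06 m³/d = 11.57 m³/s.
Mass flux = Q·C = 11.57 m³/s × 29 g/m³ = 335.6 g/s.
= 335.6 g/s × 86.4 = 2.9e+04 kg/d.

29000 kg/d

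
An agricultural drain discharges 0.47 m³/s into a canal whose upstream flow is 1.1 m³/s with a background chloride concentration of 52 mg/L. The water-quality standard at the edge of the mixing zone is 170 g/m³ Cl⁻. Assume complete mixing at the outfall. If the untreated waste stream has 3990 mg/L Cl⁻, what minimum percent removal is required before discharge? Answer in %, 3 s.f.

88.8 %

Mass balance: 170·1.57 = 0.47·Cₑ + 1.1·52.
Cₑ = (266.9 − 57.2) / 0.47 = 446.2 mg/L.
Required removal = 1 − 446.2/3990 = 88.82 %.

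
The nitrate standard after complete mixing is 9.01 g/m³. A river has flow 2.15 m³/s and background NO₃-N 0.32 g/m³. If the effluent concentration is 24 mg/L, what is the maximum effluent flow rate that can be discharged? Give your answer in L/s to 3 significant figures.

1250 L/s

Mass balance at complete mixing: C_std·(Q_w + Q_r) = Q_w·C_e + Q_r·C_b.
Rearranging, Q_w = Q_r·(C_std − C_b)/(C_e − C_std) = 2.15·(9.01 − 0.32) / (24 − 9.01) = 1.246 m³/s.
= 1246 L/s.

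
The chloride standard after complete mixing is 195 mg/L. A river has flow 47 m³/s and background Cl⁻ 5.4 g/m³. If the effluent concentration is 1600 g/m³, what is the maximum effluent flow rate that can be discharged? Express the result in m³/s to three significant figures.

Mass balance at complete mixing: C_std·(Q_w + Q_r) = Q_w·C_e + Q_r·C_b.
Rearranging, Q_w = Q_r·(C_std − C_b)/(C_e − C_std) = 47·(195 − 5.4) / (1600 − 195) = 6.342 m³/s.

6.34 m³/s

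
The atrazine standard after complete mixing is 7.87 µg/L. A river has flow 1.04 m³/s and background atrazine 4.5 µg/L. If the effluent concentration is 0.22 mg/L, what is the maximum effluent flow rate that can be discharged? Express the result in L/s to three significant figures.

4.5 µg/L = 0.0045 mg/L.
7.87 µg/L = 0.00787 mg/L.
Mass balance at complete mixing: C_std·(Q_w + Q_r) = Q_w·C_e + Q_r·C_b.
Rearranging, Q_w = Q_r·(C_std − C_b)/(C_e − C_std) = 1.04·(0.00787 − 0.0045) / (0.22 − 0.00787) = 0.01652 m³/s.
= 16.52 L/s.

16.5 L/s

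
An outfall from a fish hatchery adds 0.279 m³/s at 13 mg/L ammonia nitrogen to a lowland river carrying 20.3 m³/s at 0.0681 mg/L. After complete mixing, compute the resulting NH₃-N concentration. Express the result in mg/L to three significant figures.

Flow-weighted mixing gives C = (0.279·13 + 20.3·0.0681) / (0.279 + 20.3) = 5.009/20.58 = 0.2434 mg/L.

0.243 mg/L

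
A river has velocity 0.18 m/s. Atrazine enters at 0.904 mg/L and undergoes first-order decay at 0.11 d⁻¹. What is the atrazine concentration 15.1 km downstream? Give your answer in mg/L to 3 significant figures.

0.812 mg/L

Travel time t = 15.1 km / 0.18 m/s = 1.51e+04/0.18 = 8.389e+04 s = 0.9709 d.
First-order decay: C = 0.904·exp(−0.11·0.9709) = 0.904·0.8987 = 0.8124 mg/L.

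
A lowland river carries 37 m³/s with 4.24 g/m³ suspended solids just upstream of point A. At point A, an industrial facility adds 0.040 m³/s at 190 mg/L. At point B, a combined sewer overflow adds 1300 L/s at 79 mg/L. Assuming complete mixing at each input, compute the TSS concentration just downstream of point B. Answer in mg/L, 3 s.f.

6.97 mg/L

After input A: C = (37·4.24 + 0.04·190) / 37.04 = 4.441 mg/L.
1300 L/s = 1.3 m³/s.
After input B: C = (37.04·4.441 + 1.3·79) / 38.34 = 6.969 mg/L.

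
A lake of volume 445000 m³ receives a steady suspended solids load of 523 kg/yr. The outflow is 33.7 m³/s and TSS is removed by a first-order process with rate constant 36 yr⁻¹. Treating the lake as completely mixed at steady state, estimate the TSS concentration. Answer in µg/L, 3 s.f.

Outflow Q = 33.7 m³/s × 3.156e+07 s/yr = 1.063e+09 m³/yr.
Steady-state CSTR mass balance: W = Q·C + k·V·C, so C = W/(Q + kV).
Q + kV = 1.063e+09 + 36·445000 = 1.08e+09 m³/yr.
C = 523/1.08e+09 = 4.845e-07 kg/m³ = 0.0004845 mg/L = 0.4845 µg/L.

0.484 µg/L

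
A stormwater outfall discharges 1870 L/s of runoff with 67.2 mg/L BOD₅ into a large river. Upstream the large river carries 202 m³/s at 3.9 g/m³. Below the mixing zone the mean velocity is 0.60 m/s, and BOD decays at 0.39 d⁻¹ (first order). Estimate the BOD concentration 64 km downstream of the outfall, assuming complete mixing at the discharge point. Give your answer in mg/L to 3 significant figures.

1870 L/s = 1.87 m³/s.
After complete mixing, C₀ = (1.87·67.2 + 202·3.9) / 203.9 = 4.481 mg/L.
Travel time t = 6.4e+04 m / 0.60 m/s = 1.067e+05 s = 1.235 d.
C = 4.481·exp(−0.39·1.235) = 4.481·0.6179 = 2.768 mg/L.

2.77 mg/L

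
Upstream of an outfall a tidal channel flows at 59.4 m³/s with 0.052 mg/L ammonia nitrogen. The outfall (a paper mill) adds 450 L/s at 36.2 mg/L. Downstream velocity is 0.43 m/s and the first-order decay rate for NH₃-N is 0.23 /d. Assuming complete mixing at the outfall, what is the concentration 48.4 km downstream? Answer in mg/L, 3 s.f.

0.240 mg/L

450 L/s = 0.45 m³/s.
After complete mixing, C₀ = (0.45·36.2 + 59.4·0.052) / 59.85 = 0.3238 mg/L.
Travel time t = 4.84e+04 m / 0.43 m/s = 1.126e+05 s = 1.303 d.
C = 0.3238·exp(−0.23·1.303) = 0.3238·0.7411 = 0.24 mg/L.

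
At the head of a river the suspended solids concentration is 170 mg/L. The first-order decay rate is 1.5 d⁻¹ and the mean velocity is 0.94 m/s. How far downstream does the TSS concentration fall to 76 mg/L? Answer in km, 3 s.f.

From C = C₀·e^(−kt), t = ln(C₀/C)/k = ln(170/76)/1.5 = 0.8051/1.5 = 0.5367 d.
Distance = v·t = 0.94 m/s × 4.637e+04 s = 4.359e+04 m = 43.59 km.

43.6 km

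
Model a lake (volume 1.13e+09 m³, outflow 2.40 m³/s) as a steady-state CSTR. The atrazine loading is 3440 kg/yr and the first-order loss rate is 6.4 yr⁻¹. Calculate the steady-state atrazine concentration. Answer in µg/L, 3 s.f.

Outflow Q = 2.40 m³/s × 3.156e+07 s/yr = 7.574e+07 m³/yr.
Steady-state CSTR mass balance: W = Q·C + k·V·C, so C = W/(Q + kV).
Q + kV = 7.574e+07 + 6.4·1.13e+09 = 7.308e+09 m³/yr.
C = 3440/7.308e+09 = 4.707e-07 kg/m³ = 0.0004707 mg/L = 0.4707 µg/L.

0.471 µg/L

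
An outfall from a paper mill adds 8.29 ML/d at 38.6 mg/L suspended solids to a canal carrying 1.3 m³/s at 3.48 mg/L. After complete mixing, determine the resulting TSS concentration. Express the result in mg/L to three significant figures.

5.89 mg/L

8.29 ML/d = 0.09595 m³/s.
Conservation of mass across the mixing zone: C = (0.09595·38.6 + 1.3·3.48) / (0.09595 + 1.3) = 8.228/1.396 = 5.894 mg/L.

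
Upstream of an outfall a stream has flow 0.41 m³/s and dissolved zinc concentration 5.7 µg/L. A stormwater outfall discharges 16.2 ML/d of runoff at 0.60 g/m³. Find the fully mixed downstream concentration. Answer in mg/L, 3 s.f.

0.192 mg/L

16.2 ML/d = 0.1875 m³/s.
5.7 µg/L = 0.0057 mg/L.
By mass balance at complete mixing, C = (0.1875·0.6 + 0.41·0.0057) / (0.1875 + 0.41) = 0.1148/0.5975 = 0.1922 mg/L.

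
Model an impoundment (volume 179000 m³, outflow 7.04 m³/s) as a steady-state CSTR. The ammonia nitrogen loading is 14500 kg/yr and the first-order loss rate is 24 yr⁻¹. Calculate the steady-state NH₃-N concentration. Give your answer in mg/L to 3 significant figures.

Outflow Q = 7.04 m³/s × 3.156e+07 s/yr = 2.222e+08 m³/yr.
Steady-state CSTR mass balance: W = Q·C + k·V·C, so C = W/(Q + kV).
Q + kV = 2.222e+08 + 24·179000 = 2.265e+08 m³/yr.
C = 14500/2.265e+08 = 6.403e-05 kg/m³ = 0.06403 mg/L.

0.0640 mg/L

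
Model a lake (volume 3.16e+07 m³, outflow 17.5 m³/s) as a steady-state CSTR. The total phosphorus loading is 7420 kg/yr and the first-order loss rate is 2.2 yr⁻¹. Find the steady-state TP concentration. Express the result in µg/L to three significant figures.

Outflow Q = 17.5 m³/s × 3.156e+07 s/yr = 5.523e+08 m³/yr.
Steady-state CSTR mass balance: W = Q·C + k·V·C, so C = W/(Q + kV).
Q + kV = 5.523e+08 + 2.2·3.16e+07 = 6.218e+08 m³/yr.
C = 7420/6.218e+08 = 1.193e-05 kg/m³ = 0.01193 mg/L = 11.93 µg/L.

11.9 µg/L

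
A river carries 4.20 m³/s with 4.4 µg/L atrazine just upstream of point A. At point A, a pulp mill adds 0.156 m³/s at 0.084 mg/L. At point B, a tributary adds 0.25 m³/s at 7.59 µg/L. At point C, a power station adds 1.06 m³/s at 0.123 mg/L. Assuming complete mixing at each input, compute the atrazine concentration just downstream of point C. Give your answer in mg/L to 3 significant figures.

4.4 µg/L = 0.0044 mg/L.
After input A: C = (4.2·0.0044 + 0.156·0.084) / 4.356 = 0.007251 mg/L.
7.59 µg/L = 0.00759 mg/L.
After input B: C = (4.356·0.007251 + 0.25·0.00759) / 4.606 = 0.007269 mg/L.
After input C: C = (4.606·0.007269 + 1.06·0.123) / 5.666 = 0.02892 mg/L.

0.0289 mg/L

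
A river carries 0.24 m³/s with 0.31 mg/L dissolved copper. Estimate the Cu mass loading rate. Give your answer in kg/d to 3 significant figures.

6.43 kg/d

Mass flux = Q·C = 0.24 m³/s × 0.31 g/m³ = 0.0744 g/s.
= 0.0744 g/s × 86.4 = 6.428 kg/d.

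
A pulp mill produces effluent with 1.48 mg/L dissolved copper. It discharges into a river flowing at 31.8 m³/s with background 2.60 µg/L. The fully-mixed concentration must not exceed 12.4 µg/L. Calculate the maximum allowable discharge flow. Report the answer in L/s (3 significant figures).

212 L/s

2.60 µg/L = 0.0026 mg/L.
12.4 µg/L = 0.0124 mg/L.
Mass balance at complete mixing: C_std·(Q_w + Q_r) = Q_w·C_e + Q_r·C_b.
Rearranging, Q_w = Q_r·(C_std − C_b)/(C_e − C_std) = 31.8·(0.0124 − 0.0026) / (1.48 − 0.0124) = 0.2123 m³/s.
= 212.3 L/s.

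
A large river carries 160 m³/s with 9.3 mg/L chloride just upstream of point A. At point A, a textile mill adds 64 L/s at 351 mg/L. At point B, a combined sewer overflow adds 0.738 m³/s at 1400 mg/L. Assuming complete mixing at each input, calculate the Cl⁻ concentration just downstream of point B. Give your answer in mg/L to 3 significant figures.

15.8 mg/L

64 L/s = 0.064 m³/s.
After input A: C = (160·9.3 + 0.064·351) / 160.1 = 9.437 mg/L.
After input B: C = (160.1·9.437 + 0.738·1400) / 160.8 = 15.82 mg/L.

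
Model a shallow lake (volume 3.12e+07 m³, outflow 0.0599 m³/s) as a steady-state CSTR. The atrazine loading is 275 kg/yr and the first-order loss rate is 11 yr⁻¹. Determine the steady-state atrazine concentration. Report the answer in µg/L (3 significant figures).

0.797 µg/L

Outflow Q = 0.0599 m³/s × 3.156e+07 s/yr = 1.89e+06 m³/yr.
Steady-state CSTR mass balance: W = Q·C + k·V·C, so C = W/(Q + kV).
Q + kV = 1.89e+06 + 11·3.12e+07 = 3.451e+08 m³/yr.
C = 275/3.451e+08 = 7.969e-07 kg/m³ = 0.0007969 mg/L = 0.7969 µg/L.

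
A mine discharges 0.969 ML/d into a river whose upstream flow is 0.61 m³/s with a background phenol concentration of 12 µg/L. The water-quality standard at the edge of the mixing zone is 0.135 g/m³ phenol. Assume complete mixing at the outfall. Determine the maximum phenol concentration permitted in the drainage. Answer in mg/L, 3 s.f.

0.969 ML/d = 0.01122 m³/s.
12 µg/L = 0.012 mg/L.
Mass balance: 0.135·0.6212 = 0.01122·Cₑ + 0.61·0.012.
Cₑ = (0.08386 − 0.00732) / 0.01122 = 6.825 mg/L.

6.82 mg/L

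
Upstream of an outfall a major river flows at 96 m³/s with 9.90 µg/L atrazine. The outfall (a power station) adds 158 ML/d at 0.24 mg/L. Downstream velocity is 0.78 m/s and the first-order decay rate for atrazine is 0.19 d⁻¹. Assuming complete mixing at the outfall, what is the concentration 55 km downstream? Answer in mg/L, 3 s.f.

158 ML/d = 1.829 m³/s.
9.90 µg/L = 0.0099 mg/L.
After complete mixing, C₀ = (1.829·0.24 + 96·0.0099) / 97.83 = 0.0142 mg/L.
Travel time t = 5.5e+04 m / 0.78 m/s = 7.051e+04 s = 0.8161 d.
C = 0.0142·exp(−0.19·0.8161) = 0.0142·0.8564 = 0.01216 mg/L.

0.0122 mg/L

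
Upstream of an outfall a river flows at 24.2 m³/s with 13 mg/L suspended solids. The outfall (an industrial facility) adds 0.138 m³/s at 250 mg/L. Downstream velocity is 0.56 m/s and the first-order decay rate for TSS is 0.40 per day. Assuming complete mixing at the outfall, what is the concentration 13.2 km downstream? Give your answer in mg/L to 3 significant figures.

After complete mixing, C₀ = (0.138·250 + 24.2·13) / 24.34 = 14.34 mg/L.
Travel time t = 1.32e+04 m / 0.56 m/s = 2.357e+04 s = 0.2728 d.
C = 14.34·exp(−0.40·0.2728) = 14.34·0.8966 = 12.86 mg/L.

12.9 mg/L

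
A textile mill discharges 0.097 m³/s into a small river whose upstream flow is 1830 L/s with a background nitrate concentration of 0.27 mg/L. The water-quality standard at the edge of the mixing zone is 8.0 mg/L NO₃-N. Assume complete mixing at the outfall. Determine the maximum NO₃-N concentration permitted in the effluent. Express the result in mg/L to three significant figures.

1830 L/s = 1.83 m³/s.
Mass balance: 8·1.927 = 0.097·Cₑ + 1.83·0.27.
Cₑ = (15.42 − 0.4941) / 0.097 = 153.8 mg/L.

154 mg/L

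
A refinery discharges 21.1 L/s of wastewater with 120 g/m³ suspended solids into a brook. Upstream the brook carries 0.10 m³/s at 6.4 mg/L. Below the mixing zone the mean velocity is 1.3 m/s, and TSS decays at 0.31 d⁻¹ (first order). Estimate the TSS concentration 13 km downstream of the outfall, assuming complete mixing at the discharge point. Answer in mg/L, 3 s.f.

25.3 mg/L

21.1 L/s = 0.0211 m³/s.
After complete mixing, C₀ = (0.0211·120 + 0.1·6.4) / 0.1211 = 26.19 mg/L.
Travel time t = 1.3e+04 m / 1.3 m/s = 1e+04 s = 0.1157 d.
C = 26.19·exp(−0.31·0.1157) = 26.19·0.9648 = 25.27 mg/L.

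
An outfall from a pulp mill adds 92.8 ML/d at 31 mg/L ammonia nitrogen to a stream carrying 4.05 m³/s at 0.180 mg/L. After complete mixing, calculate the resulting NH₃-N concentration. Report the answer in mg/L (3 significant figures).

6.64 mg/L

92.8 ML/d = 1.074 m³/s.
Flow-weighted mixing gives C = (1.074·31 + 4.05·0.18) / (1.074 + 4.05) = 34.03/5.124 = 6.64 mg/L.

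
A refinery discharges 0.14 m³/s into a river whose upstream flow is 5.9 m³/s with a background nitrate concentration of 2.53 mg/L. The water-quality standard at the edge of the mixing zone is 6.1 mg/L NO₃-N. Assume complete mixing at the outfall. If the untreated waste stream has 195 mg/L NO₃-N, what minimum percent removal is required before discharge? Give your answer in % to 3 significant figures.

Mass balance: 6.1·6.04 = 0.14·Cₑ + 5.9·2.53.
Cₑ = (36.84 − 14.93) / 0.14 = 156.5 mg/L.
Required removal = 1 − 156.5/195 = 19.72 %.

19.7 %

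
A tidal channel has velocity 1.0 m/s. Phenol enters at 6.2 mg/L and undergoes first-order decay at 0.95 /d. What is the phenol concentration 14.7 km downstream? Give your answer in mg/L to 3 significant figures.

Travel time t = 14.7 km / 1.0 m/s = 1.47e+04/1.0 = 1.47e+04 s = 0.1701 d.
First-order decay: C = 6.2·exp(−0.95·0.1701) = 6.2·0.8508 = 5.275 mg/L.

5.27 mg/L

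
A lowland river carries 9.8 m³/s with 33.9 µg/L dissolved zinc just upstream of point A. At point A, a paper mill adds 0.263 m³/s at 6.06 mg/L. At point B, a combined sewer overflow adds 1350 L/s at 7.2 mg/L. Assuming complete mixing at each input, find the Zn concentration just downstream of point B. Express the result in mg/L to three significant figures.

1.02 mg/L

33.9 µg/L = 0.0339 mg/L.
After input A: C = (9.8·0.0339 + 0.263·6.06) / 10.06 = 0.1914 mg/L.
1350 L/s = 1.35 m³/s.
After input B: C = (10.06·0.1914 + 1.35·7.2) / 11.41 = 1.02 mg/L.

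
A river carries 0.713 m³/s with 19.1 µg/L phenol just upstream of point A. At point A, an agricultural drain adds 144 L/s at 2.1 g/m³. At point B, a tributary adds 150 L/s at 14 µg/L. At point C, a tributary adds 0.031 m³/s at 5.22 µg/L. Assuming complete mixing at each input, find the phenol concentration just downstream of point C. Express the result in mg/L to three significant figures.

19.1 µg/L = 0.0191 mg/L.
144 L/s = 0.144 m³/s.
After input A: C = (0.713·0.0191 + 0.144·2.1) / 0.857 = 0.3687 mg/L.
150 L/s = 0.15 m³/s.
14 µg/L = 0.014 mg/L.
After input B: C = (0.857·0.3687 + 0.15·0.014) / 1.007 = 0.3159 mg/L.
5.22 µg/L = 0.00522 mg/L.
After input C: C = (1.007·0.3159 + 0.031·0.00522) / 1.038 = 0.3066 mg/L.

0.307 mg/L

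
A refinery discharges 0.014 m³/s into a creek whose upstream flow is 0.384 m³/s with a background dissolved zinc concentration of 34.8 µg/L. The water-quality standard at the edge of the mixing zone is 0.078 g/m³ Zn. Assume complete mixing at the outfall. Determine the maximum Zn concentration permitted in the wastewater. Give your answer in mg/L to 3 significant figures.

1.26 mg/L

34.8 µg/L = 0.0348 mg/L.
Mass balance: 0.078·0.398 = 0.014·Cₑ + 0.384·0.0348.
Cₑ = (0.03104 − 0.01336) / 0.014 = 1.263 mg/L.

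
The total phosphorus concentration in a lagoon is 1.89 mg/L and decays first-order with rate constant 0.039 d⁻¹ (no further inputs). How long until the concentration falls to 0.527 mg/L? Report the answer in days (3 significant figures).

32.7 d

t = ln(C₀/C)/k = ln(1.89/0.527)/0.039 = 1.277/0.039 = 32.75 d.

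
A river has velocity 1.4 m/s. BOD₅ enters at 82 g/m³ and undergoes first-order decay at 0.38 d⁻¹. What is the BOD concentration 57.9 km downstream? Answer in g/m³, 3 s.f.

Travel time t = 57.9 km / 1.4 m/s = 5.79e+04/1.4 = 4.136e+04 s = 0.4787 d.
First-order decay: C = 82·exp(−0.38·0.4787) = 82·0.8337 = 68.36 g/m³.

68.4 g/m³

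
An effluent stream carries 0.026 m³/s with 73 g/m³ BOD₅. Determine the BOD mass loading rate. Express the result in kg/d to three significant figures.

Mass flux = Q·C = 0.026 m³/s × 73 g/m³ = 1.898 g/s.
= 1.898 g/s × 86.4 = 164 kg/d.

164 kg/d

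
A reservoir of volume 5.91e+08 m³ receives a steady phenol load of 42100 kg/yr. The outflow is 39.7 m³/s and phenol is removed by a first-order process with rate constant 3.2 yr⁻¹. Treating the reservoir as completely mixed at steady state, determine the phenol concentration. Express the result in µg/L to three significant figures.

13.4 µg/L

Outflow Q = 39.7 m³/s × 3.156e+07 s/yr = 1.253e+09 m³/yr.
Steady-state CSTR mass balance: W = Q·C + k·V·C, so C = W/(Q + kV).
Q + kV = 1.253e+09 + 3.2·5.91e+08 = 3.144e+09 m³/yr.
C = 42100/3.144e+09 = 1.339e-05 kg/m³ = 0.01339 mg/L = 13.39 µg/L.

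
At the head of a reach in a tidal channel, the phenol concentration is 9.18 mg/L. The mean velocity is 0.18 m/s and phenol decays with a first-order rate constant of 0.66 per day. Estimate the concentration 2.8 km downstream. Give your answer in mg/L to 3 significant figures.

Travel time t = 2.8 km / 0.18 m/s = 2800/0.18 = 1.556e+04 s = 0.18 d.
First-order decay: C = 9.18·exp(−0.66·0.18) = 9.18·0.888 = 8.151 mg/L.

8.15 mg/L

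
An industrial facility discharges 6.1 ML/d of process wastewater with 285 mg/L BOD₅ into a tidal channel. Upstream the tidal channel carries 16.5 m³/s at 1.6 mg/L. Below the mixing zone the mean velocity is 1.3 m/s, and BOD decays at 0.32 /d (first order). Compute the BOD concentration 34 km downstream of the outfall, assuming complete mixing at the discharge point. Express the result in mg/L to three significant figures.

6.1 ML/d = 0.0706 m³/s.
After complete mixing, C₀ = (0.0706·285 + 16.5·1.6) / 16.57 = 2.807 mg/L.
Travel time t = 3.4e+04 m / 1.3 m/s = 2.615e+04 s = 0.3027 d.
C = 2.807·exp(−0.32·0.3027) = 2.807·0.9077 = 2.548 mg/L.

2.55 mg/L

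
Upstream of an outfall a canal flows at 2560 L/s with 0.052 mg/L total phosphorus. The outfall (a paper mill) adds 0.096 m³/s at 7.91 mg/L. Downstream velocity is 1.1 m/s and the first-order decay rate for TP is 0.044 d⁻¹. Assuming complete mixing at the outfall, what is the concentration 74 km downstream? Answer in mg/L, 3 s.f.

0.325 mg/L

2560 L/s = 2.56 m³/s.
After complete mixing, C₀ = (0.096·7.91 + 2.56·0.052) / 2.656 = 0.336 mg/L.
Travel time t = 7.4e+04 m / 1.1 m/s = 6.727e+04 s = 0.7786 d.
C = 0.336·exp(−0.044·0.7786) = 0.336·0.9663 = 0.3247 mg/L.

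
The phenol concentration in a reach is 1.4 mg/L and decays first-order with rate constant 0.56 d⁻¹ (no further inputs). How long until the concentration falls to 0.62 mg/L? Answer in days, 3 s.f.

1.45 d

t = ln(C₀/C)/k = ln(1.4/0.62)/0.56 = 0.8145/0.56 = 1.454 d.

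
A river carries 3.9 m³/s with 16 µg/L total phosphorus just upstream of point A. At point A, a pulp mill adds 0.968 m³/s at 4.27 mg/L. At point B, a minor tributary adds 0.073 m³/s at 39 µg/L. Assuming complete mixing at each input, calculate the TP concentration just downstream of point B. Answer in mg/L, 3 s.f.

0.850 mg/L

16 µg/L = 0.016 mg/L.
After input A: C = (3.9·0.016 + 0.968·4.27) / 4.868 = 0.8619 mg/L.
39 µg/L = 0.039 mg/L.
After input B: C = (4.868·0.8619 + 0.073·0.039) / 4.941 = 0.8497 mg/L.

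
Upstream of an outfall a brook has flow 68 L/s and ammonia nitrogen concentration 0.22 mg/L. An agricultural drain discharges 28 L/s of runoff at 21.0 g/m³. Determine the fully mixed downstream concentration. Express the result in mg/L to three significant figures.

6.28 mg/L

28 L/s = 0.028 m³/s.
68 L/s = 0.068 m³/s.
Conservation of mass across the mixing zone: C = (0.028·21 + 0.068·0.22) / (0.028 + 0.068) = 0.603/0.096 = 6.281 mg/L.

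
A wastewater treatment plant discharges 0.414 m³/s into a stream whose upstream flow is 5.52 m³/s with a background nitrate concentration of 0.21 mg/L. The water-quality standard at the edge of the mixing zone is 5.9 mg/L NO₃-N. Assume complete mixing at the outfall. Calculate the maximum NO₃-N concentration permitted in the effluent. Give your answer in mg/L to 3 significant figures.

Mass balance: 5.9·5.934 = 0.414·Cₑ + 5.52·0.21.
Cₑ = (35.01 − 1.159) / 0.414 = 81.77 mg/L.

81.8 mg/L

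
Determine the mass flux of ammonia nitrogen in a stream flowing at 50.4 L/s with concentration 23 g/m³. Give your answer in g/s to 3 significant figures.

50.4 L/s = 0.0504 m³/s.
Mass flux = Q·C = 0.0504 m³/s × 23 g/m³ = 1.159 g/s.

1.16 g/s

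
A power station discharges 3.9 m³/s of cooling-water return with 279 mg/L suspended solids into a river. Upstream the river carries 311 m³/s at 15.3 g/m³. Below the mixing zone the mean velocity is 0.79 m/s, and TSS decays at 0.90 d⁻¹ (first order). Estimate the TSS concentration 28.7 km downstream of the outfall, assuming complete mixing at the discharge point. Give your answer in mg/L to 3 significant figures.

After complete mixing, C₀ = (3.9·279 + 311·15.3) / 314.9 = 18.57 mg/L.
Travel time t = 2.87e+04 m / 0.79 m/s = 3.633e+04 s = 0.4205 d.
C = 18.57·exp(−0.90·0.4205) = 18.57·0.6849 = 12.72 mg/L.

12.7 mg/L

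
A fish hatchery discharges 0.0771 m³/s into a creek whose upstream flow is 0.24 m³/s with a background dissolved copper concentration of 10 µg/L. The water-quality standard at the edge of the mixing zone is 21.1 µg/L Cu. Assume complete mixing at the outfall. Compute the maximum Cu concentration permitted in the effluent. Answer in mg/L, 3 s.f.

0.0557 mg/L

10 µg/L = 0.01 mg/L.
21.1 µg/L = 0.0211 mg/L.
Mass balance: 0.0211·0.3171 = 0.0771·Cₑ + 0.24·0.01.
Cₑ = (0.006691 − 0.0024) / 0.0771 = 0.05565 mg/L.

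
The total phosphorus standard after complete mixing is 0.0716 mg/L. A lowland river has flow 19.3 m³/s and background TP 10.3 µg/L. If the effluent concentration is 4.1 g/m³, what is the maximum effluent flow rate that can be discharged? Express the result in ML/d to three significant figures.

10.3 µg/L = 0.0103 mg/L.
Mass balance at complete mixing: C_std·(Q_w + Q_r) = Q_w·C_e + Q_r·C_b.
Rearranging, Q_w = Q_r·(C_std − C_b)/(C_e − C_std) = 19.3·(0.0716 − 0.0103) / (4.1 − 0.0716) = 0.2937 m³/s.
= 25.37 ML/d.

25.4 ML/d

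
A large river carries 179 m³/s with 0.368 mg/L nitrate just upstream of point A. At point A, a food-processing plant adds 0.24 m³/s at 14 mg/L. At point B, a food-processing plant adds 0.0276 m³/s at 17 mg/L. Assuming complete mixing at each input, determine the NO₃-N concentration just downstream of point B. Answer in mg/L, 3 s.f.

0.389 mg/L

After input A: C = (179·0.368 + 0.24·14) / 179.2 = 0.3863 mg/L.
After input B: C = (179.2·0.3863 + 0.0276·17) / 179.3 = 0.3888 mg/L.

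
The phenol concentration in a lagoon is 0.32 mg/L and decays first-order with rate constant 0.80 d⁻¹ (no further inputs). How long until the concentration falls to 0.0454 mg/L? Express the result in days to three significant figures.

2.44 d

t = ln(C₀/C)/k = ln(0.32/0.0454)/0.80 = 1.953/0.80 = 2.441 d.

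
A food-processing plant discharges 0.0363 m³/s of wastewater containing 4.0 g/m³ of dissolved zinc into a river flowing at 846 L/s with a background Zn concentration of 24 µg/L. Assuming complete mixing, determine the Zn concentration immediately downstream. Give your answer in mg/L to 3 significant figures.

0.188 mg/L

846 L/s = 0.846 m³/s.
24 µg/L = 0.024 mg/L.
Flow-weighted mixing gives C = (0.0363·4 + 0.846·0.024) / (0.0363 + 0.846) = 0.1655/0.8823 = 0.1876 mg/L.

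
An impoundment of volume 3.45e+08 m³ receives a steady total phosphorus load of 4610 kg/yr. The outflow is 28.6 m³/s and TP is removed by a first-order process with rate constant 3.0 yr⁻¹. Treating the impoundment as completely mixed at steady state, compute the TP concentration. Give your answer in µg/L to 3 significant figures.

Outflow Q = 28.6 m³/s × 3.156e+07 s/yr = 9.025e+08 m³/yr.
Steady-state CSTR mass balance: W = Q·C + k·V·C, so C = W/(Q + kV).
Q + kV = 9.025e+08 + 3.0·3.45e+08 = 1.938e+09 m³/yr.
C = 4610/1.938e+09 = 2.379e-06 kg/m³ = 0.002379 mg/L = 2.379 µg/L.

2.38 µg/L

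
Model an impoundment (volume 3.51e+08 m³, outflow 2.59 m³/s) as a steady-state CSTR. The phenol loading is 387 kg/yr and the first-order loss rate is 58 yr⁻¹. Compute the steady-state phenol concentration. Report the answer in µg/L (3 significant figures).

Outflow Q = 2.59 m³/s × 3.156e+07 s/yr = 8.173e+07 m³/yr.
Steady-state CSTR mass balance: W = Q·C + k·V·C, so C = W/(Q + kV).
Q + kV = 8.173e+07 + 58·3.51e+08 = 2.044e+10 m³/yr.
C = 387/2.044e+10 = 1.893e-08 kg/m³ = 1.893e-05 mg/L = 0.01893 µg/L.

0.0189 µg/L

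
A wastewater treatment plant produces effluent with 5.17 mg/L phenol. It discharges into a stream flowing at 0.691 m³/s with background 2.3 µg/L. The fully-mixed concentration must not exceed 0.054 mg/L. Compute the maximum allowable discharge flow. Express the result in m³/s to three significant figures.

2.3 µg/L = 0.0023 mg/L.
Mass balance at complete mixing: C_std·(Q_w + Q_r) = Q_w·C_e + Q_r·C_b.
Rearranging, Q_w = Q_r·(C_std − C_b)/(C_e − C_std) = 0.691·(0.054 − 0.0023) / (5.17 − 0.054) = 0.006983 m³/s.

0.00698 m³/s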